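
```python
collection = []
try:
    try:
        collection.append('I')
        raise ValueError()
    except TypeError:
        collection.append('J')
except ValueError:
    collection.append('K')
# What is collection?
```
['I', 'K']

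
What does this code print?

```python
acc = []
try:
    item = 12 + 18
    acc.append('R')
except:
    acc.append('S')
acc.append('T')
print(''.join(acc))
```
RT

No exception, try block completes normally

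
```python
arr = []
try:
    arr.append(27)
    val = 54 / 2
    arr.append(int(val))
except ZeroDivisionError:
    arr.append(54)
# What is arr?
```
[27, 27]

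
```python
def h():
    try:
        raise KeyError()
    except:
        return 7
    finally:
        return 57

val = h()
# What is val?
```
57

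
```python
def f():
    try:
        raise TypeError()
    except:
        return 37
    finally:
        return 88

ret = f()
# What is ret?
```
88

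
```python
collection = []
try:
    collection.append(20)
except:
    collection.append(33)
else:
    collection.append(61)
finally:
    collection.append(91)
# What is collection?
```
[20, 61, 91]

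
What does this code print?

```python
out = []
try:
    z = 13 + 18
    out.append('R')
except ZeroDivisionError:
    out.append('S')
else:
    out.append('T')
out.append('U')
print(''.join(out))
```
RTU

else block runs when no exception occurs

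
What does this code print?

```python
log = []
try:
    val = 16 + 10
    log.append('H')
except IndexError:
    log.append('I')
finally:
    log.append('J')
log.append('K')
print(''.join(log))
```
HJK

finally runs after normal execution too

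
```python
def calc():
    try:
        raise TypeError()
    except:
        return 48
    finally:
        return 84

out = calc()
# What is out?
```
84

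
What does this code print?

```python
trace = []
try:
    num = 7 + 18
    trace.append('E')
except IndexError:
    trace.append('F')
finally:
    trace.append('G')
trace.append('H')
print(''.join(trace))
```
EGH

finally runs after normal execution too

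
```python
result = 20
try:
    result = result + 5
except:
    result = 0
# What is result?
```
25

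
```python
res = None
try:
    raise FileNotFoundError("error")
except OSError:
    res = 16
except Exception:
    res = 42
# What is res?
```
16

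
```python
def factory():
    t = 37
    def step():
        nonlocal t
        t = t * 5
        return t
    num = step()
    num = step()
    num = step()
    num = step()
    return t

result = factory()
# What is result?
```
23125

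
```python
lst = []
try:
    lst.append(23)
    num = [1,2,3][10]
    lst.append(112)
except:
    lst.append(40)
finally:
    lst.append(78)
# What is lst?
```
[23, 40, 78]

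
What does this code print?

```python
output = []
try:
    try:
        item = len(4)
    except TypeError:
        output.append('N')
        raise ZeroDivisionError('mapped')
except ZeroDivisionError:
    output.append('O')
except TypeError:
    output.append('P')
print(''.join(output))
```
NO

New ZeroDivisionError raised, caught by outer ZeroDivisionError handler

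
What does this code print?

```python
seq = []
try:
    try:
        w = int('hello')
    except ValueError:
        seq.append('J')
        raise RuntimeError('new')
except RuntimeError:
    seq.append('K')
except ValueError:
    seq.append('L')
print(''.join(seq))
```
JK

New RuntimeError raised, caught by outer RuntimeError handler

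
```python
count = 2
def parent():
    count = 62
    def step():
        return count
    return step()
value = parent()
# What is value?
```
62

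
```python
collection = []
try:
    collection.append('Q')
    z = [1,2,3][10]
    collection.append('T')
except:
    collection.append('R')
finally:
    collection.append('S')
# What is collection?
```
['Q', 'R', 'S']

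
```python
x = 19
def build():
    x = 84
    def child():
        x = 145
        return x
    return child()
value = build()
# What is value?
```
145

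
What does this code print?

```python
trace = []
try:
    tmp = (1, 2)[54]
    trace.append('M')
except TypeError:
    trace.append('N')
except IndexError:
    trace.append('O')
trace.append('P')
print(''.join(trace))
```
OP

IndexError is caught by its specific handler, not TypeError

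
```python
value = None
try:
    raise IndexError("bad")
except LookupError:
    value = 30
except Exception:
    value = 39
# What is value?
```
30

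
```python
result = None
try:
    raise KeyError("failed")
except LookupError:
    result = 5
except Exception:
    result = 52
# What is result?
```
5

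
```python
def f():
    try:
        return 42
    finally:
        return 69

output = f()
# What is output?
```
69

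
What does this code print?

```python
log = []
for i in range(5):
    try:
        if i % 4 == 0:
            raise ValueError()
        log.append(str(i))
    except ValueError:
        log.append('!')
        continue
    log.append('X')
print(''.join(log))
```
!1X2X3X!

continue in except skips rest of loop body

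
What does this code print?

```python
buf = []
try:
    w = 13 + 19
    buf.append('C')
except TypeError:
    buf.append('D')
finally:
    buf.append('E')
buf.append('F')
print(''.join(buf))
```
CEF

finally runs after normal execution too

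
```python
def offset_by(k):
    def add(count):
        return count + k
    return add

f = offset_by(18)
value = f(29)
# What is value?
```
47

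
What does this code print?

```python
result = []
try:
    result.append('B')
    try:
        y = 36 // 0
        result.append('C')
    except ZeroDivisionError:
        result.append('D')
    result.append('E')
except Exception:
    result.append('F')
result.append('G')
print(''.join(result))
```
BDEG

Inner exception caught by inner handler, outer continues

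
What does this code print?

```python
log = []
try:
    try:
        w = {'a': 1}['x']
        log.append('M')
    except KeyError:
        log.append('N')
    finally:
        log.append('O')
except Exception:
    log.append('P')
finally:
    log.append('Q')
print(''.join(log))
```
NOQ

Both finally blocks run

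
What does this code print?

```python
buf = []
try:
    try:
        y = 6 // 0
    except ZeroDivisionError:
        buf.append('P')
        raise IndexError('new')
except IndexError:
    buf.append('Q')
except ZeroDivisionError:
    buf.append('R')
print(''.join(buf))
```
PQ

New IndexError raised, caught by outer IndexError handler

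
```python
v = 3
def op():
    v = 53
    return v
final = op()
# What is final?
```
53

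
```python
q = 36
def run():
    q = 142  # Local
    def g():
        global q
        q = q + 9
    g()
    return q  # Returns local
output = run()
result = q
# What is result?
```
45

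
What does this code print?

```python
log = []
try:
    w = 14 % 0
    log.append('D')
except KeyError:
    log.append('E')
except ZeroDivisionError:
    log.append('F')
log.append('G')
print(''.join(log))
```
FG

ZeroDivisionError is caught by its specific handler, not KeyError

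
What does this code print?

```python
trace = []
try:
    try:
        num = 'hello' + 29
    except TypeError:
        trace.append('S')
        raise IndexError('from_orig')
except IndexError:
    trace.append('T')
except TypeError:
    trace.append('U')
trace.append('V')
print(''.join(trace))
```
STV

IndexError raised and caught, original TypeError not re-raised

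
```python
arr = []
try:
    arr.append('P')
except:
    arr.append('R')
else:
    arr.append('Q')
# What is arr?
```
['P', 'Q']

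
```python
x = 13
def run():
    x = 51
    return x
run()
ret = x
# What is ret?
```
13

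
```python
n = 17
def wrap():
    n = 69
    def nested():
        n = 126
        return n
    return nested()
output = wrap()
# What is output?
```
126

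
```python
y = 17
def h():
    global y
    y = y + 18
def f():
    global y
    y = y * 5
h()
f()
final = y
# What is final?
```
175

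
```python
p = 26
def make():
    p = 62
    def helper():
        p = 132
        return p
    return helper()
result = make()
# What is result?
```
132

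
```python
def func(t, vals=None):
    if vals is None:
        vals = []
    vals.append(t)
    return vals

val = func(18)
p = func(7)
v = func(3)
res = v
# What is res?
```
[3]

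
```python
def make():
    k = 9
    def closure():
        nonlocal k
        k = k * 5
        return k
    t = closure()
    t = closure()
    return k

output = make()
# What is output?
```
225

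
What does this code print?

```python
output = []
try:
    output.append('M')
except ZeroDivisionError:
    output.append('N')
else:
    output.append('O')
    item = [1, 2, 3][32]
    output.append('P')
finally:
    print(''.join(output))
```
MO

Try succeeds, else appends 'O', IndexError in else is uncaught, finally prints before exception propagates ('P' never appended)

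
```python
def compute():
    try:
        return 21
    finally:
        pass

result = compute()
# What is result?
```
21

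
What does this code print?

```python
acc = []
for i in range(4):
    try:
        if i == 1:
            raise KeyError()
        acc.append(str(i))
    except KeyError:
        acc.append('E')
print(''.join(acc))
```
0E23

Exception on i=1 caught, loop continues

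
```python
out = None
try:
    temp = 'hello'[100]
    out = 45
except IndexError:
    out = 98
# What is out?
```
98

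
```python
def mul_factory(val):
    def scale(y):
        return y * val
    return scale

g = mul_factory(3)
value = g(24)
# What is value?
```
72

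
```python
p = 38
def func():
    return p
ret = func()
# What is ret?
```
38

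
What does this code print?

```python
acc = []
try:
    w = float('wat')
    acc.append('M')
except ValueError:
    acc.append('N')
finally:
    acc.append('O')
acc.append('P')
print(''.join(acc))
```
NOP

finally always runs, even after exception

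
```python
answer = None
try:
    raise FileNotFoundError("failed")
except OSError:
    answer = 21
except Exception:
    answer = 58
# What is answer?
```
21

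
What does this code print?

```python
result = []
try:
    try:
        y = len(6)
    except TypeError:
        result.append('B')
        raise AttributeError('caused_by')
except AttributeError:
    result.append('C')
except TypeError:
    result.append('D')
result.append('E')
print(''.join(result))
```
BCE

AttributeError raised and caught, original TypeError not re-raised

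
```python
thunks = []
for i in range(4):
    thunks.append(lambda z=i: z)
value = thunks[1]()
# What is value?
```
1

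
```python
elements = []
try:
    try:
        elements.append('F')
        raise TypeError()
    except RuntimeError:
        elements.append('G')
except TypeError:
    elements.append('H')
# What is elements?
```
['F', 'H']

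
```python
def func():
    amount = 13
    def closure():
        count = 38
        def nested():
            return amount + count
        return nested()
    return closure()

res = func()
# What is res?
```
51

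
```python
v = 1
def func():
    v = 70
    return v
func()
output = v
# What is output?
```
1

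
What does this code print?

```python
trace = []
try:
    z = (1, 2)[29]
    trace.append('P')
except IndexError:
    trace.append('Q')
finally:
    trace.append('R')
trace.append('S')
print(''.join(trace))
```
QRS

finally always runs, even after exception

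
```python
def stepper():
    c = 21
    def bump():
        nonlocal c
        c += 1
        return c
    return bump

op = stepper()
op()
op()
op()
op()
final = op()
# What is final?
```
26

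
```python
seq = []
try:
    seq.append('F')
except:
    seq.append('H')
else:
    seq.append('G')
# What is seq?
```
['F', 'G']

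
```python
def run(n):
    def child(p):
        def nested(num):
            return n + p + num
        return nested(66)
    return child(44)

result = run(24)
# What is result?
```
134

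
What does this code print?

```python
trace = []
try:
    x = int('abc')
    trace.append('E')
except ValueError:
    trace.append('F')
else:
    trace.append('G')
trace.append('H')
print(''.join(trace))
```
FH

else block skipped when exception is caught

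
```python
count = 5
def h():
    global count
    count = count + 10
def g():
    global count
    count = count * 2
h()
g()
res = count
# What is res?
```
30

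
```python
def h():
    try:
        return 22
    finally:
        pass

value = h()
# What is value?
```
22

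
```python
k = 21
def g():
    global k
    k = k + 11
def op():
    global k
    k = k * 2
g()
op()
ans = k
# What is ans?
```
64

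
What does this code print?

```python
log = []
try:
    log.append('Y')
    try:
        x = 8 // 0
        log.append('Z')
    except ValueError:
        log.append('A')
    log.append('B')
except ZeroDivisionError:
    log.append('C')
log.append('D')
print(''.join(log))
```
YCD

Inner handler doesn't match, propagates to outer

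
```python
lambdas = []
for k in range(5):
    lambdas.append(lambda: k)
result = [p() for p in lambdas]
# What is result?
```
[4, 4, 4, 4, 4]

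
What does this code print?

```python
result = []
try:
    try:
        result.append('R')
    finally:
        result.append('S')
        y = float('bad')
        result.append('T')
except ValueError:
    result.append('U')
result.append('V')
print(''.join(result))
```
RSUV

Exception in inner finally caught by outer except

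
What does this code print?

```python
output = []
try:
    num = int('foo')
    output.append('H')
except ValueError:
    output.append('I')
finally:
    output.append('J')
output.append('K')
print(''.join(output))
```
IJK

finally always runs, even after exception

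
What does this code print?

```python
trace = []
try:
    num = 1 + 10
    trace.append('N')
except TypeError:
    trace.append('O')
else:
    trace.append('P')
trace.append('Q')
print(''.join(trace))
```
NPQ

else block runs when no exception occurs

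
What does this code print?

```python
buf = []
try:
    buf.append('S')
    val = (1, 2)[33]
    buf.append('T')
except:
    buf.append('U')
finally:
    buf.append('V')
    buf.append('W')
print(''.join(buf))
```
SUVW

Code before exception runs, then except, then all of finally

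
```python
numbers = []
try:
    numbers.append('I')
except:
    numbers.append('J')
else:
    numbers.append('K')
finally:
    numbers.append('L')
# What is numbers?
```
['I', 'K', 'L']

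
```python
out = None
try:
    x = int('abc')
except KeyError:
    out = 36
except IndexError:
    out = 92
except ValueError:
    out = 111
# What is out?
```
111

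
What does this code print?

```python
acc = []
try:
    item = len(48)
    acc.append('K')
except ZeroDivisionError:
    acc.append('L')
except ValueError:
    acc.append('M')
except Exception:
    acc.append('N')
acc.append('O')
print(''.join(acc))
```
NO

TypeError not specifically caught, falls to Exception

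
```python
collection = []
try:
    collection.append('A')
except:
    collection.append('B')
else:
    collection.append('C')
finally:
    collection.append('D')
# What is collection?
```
['A', 'C', 'D']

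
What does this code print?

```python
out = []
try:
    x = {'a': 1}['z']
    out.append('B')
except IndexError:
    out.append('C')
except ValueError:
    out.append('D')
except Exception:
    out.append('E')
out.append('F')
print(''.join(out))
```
EF

KeyError not specifically caught, falls to Exception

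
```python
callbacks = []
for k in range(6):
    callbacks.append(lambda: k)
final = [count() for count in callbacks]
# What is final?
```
[5, 5, 5, 5, 5, 5]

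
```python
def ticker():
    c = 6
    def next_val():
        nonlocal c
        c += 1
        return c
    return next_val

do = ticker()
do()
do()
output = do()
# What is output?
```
9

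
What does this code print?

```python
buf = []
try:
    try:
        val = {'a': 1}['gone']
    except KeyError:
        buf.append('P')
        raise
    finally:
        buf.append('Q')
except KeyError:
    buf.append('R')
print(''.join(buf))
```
PQR

finally runs before re-raised exception propagates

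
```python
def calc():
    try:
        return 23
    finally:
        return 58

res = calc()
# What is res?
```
58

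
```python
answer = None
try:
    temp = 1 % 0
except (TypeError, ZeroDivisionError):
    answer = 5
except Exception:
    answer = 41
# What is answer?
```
5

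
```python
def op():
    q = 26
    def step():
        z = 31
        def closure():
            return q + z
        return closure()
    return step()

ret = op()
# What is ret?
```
57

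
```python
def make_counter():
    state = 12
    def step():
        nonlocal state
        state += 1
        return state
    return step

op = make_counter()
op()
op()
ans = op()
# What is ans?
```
15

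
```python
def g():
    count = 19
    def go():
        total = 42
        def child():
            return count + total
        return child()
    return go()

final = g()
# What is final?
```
61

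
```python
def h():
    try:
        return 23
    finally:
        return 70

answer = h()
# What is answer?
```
70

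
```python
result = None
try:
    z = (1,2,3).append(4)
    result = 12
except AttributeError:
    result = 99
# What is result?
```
99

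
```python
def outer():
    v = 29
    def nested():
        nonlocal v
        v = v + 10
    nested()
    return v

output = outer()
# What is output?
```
39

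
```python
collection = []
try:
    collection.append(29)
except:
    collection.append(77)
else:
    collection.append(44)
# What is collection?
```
[29, 44]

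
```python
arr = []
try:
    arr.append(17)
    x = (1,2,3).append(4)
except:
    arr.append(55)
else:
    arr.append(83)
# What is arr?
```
[17, 55]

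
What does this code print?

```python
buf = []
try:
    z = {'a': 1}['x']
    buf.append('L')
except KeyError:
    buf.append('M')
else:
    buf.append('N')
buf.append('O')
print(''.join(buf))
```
MO

else block skipped when exception is caught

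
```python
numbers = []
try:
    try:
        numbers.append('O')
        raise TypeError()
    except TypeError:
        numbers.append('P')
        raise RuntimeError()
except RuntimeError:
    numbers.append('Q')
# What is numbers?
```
['O', 'P', 'Q']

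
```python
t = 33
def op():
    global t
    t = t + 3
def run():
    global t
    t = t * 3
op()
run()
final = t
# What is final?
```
108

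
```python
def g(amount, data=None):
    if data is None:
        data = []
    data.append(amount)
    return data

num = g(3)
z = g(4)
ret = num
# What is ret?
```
[3]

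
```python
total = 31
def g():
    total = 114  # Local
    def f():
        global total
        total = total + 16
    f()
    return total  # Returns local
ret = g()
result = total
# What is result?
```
47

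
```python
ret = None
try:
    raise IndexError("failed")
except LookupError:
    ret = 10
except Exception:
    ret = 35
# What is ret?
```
10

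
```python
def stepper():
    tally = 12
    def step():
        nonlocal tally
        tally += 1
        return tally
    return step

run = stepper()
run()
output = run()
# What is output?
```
14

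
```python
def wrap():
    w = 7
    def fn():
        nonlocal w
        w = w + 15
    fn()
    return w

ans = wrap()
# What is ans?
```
22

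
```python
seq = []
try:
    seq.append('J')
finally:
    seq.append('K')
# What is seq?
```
['J', 'K']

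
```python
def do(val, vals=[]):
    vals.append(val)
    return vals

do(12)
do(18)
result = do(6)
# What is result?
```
[12, 18, 6]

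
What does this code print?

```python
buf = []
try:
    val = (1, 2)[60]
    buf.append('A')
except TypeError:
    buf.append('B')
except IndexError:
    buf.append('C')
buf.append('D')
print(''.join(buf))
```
CD

IndexError is caught by its specific handler, not TypeError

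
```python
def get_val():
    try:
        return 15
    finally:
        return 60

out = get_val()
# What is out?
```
60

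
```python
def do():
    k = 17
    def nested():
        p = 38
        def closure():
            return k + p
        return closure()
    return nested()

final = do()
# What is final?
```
55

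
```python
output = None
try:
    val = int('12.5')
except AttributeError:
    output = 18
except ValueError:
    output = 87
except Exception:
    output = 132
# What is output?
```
87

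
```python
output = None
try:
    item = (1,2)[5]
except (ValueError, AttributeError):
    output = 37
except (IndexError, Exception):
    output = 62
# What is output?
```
62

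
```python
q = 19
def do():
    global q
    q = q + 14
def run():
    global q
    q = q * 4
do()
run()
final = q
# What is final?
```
132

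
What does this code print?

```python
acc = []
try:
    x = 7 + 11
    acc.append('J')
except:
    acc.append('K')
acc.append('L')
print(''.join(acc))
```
JL

No exception, try block completes normally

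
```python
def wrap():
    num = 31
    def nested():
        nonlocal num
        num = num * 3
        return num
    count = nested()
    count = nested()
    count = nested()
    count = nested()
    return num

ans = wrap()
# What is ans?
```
2511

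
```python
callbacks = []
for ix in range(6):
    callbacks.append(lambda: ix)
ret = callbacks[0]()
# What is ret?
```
5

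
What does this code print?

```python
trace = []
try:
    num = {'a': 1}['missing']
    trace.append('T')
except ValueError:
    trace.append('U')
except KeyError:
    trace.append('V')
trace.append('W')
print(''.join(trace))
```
VW

KeyError is caught by its specific handler, not ValueError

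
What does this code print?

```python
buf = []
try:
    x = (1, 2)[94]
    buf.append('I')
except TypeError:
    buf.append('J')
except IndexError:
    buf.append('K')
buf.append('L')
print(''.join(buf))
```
KL

IndexError is caught by its specific handler, not TypeError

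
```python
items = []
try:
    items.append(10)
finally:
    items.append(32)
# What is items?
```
[10, 32]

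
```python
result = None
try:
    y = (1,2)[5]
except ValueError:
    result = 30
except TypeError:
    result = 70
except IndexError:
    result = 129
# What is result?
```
129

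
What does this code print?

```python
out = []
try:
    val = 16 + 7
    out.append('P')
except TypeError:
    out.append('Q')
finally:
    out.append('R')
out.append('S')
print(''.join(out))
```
PRS

finally runs after normal execution too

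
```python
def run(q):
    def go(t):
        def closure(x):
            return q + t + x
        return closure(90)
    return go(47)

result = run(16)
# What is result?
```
153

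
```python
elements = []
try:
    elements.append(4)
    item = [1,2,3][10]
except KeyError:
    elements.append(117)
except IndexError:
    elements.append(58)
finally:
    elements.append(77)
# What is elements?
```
[4, 58, 77]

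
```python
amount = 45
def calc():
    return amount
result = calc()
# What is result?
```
45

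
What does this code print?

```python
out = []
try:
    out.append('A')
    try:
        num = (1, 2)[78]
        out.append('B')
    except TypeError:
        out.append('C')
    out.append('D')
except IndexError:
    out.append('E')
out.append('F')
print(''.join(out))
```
AEF

Inner handler doesn't match, propagates to outer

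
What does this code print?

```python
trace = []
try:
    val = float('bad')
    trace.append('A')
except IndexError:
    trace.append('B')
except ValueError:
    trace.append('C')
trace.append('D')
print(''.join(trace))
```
CD

ValueError is caught by its specific handler, not IndexError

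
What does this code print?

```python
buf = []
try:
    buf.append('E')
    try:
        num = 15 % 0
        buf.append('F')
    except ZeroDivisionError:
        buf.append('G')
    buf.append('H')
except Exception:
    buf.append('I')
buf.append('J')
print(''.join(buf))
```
EGHJ

Inner exception caught by inner handler, outer continues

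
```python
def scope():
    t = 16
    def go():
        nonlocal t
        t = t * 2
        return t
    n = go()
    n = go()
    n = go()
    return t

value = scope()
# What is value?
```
128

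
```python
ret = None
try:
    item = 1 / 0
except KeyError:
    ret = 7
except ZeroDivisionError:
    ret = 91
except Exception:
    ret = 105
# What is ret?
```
91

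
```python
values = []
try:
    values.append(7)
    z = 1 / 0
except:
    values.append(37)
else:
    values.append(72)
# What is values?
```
[7, 37]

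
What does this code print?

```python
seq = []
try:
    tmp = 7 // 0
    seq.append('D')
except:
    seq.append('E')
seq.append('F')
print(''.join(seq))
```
EF

Exception raised in try, caught by bare except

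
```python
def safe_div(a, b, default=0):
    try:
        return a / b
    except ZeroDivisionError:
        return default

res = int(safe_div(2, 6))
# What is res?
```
0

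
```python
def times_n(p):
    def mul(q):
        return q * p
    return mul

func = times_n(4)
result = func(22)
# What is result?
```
88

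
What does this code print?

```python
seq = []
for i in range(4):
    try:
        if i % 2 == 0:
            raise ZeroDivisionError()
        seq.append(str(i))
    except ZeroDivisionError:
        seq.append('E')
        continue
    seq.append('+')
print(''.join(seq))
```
E1+E3+

continue in except skips rest of loop body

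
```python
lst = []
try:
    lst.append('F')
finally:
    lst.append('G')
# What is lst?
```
['F', 'G']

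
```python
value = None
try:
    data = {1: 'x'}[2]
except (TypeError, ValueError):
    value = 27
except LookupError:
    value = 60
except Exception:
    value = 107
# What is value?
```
60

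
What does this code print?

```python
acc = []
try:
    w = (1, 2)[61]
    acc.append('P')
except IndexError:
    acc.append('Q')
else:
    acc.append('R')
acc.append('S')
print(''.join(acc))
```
QS

else block skipped when exception is caught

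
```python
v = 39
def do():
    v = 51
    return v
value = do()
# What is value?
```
51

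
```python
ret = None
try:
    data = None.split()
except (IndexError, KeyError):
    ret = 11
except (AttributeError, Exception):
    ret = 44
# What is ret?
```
44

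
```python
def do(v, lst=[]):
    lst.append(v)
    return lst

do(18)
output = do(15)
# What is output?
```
[18, 15]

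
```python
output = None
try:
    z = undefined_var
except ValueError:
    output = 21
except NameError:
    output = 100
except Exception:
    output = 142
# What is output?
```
100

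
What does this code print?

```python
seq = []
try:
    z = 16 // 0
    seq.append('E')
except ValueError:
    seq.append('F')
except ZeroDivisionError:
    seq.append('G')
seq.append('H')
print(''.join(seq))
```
GH

ZeroDivisionError is caught by its specific handler, not ValueError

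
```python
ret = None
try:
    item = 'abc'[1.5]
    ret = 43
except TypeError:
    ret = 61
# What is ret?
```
61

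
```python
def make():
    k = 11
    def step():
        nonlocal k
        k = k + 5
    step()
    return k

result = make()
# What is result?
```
16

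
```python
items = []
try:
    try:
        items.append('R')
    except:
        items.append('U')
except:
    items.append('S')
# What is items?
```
['R']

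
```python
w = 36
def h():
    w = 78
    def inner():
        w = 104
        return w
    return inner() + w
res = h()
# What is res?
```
182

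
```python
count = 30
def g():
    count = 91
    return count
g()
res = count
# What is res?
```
30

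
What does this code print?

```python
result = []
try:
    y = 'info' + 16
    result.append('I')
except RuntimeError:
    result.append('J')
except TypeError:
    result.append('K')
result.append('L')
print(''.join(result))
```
KL

TypeError is caught by its specific handler, not RuntimeError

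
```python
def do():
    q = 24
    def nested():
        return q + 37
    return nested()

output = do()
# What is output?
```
61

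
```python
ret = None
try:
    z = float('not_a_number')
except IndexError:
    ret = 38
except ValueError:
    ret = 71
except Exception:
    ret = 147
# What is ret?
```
71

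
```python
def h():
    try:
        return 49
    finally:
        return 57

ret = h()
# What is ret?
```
57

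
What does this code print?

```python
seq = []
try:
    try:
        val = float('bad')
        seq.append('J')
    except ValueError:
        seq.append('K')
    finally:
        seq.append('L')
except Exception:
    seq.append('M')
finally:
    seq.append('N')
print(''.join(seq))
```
KLN

Both finally blocks run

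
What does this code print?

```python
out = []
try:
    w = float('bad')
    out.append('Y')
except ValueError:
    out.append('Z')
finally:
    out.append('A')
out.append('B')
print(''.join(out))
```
ZAB

finally always runs, even after exception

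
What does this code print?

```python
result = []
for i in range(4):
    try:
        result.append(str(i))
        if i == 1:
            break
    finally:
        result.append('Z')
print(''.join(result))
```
0Z1Z

finally runs even when breaking out of loop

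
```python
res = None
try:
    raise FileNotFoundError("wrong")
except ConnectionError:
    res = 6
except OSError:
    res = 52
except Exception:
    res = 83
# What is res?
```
52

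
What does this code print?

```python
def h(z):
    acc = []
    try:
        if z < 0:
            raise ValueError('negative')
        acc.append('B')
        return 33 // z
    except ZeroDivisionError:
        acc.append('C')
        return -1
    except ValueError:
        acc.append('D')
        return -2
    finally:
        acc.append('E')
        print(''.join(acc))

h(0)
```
BCE

z=0 causes ZeroDivisionError, caught, finally prints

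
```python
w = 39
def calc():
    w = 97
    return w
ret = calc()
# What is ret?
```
97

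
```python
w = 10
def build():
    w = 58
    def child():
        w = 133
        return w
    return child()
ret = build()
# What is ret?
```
133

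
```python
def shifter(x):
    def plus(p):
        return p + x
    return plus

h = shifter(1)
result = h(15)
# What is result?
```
16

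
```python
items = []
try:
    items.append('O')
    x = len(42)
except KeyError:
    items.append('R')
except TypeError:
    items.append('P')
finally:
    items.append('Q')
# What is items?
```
['O', 'P', 'Q']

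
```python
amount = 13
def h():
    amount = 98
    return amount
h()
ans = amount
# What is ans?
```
13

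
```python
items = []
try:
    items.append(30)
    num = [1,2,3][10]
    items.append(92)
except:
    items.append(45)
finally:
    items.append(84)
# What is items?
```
[30, 45, 84]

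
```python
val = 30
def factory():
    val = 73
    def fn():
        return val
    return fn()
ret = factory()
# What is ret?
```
73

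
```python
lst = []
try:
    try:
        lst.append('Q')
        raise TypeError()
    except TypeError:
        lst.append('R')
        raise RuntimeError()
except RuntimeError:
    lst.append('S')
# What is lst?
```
['Q', 'R', 'S']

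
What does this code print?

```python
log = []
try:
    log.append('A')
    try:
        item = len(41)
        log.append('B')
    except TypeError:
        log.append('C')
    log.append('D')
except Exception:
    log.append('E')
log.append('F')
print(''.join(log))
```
ACDF

Inner exception caught by inner handler, outer continues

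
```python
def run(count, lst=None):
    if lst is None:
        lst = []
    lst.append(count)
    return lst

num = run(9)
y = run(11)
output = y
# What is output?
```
[11]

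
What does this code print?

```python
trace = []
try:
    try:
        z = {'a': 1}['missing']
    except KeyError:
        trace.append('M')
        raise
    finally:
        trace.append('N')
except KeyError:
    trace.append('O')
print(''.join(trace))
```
MNO

finally runs before re-raised exception propagates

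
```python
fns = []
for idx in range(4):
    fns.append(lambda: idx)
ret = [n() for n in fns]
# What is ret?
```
[3, 3, 3, 3]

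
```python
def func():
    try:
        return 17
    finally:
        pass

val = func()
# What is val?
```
17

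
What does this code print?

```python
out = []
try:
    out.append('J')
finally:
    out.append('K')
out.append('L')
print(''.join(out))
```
JKL

try/finally without except, no exception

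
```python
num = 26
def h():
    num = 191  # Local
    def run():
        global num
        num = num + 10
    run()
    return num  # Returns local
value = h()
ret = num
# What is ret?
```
36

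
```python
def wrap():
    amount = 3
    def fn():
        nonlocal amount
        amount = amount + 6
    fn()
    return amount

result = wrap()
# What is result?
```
9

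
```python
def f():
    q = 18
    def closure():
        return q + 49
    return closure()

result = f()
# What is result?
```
67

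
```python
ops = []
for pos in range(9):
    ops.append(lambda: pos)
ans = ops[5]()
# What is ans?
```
8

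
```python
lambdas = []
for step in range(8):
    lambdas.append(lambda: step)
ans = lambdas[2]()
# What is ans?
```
7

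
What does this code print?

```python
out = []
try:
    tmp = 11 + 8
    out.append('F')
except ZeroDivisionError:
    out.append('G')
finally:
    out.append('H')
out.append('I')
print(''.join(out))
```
FHI

finally runs after normal execution too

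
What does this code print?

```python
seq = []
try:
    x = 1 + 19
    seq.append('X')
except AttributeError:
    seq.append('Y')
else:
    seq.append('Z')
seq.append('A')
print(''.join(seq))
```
XZA

else block runs when no exception occurs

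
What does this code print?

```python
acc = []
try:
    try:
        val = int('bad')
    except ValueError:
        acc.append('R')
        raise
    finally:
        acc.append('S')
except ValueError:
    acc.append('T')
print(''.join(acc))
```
RST

finally runs before re-raised exception propagates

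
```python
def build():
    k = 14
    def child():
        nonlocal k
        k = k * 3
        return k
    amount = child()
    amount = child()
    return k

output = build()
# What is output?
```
126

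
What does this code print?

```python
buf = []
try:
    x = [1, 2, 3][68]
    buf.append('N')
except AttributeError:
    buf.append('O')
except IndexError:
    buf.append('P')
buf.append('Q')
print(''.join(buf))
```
PQ

IndexError is caught by its specific handler, not AttributeError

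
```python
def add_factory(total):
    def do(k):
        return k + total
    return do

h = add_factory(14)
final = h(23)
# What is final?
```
37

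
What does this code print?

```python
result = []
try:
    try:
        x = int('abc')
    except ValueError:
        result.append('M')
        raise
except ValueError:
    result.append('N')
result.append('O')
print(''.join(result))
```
MNO

raise without argument re-raises current exception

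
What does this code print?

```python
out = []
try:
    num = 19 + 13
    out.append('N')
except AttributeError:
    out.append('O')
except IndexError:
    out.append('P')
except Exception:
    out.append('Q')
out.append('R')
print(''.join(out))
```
NR

No exception, try block completes normally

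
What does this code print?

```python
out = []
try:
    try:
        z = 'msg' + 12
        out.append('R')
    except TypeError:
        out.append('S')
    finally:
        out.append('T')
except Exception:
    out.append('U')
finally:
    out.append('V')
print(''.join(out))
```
STV

Both finally blocks run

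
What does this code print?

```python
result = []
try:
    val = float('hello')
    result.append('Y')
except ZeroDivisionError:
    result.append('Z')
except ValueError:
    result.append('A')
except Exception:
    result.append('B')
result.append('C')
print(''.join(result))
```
AC

ValueError matches before generic Exception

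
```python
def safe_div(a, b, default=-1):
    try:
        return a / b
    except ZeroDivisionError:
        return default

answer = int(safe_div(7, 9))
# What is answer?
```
0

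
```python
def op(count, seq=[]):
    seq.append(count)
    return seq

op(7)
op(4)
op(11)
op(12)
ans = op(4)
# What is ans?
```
[7, 4, 11, 12, 4]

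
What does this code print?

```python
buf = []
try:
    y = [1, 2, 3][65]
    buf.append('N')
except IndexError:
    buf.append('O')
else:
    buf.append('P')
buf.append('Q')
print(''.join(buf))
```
OQ

else block skipped when exception is caught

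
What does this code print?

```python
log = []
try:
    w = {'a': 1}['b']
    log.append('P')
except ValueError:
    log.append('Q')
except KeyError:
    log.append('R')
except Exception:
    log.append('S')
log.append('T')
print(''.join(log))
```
RT

KeyError matches before generic Exception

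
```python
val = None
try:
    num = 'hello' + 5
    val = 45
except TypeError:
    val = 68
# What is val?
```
68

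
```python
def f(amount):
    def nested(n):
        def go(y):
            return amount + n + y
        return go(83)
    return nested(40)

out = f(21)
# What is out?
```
144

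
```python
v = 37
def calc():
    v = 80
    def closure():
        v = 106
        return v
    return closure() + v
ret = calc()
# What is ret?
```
186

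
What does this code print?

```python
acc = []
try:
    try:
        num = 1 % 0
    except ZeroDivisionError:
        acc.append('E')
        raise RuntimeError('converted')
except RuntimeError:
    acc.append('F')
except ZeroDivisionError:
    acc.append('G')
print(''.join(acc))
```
EF

New RuntimeError raised, caught by outer RuntimeError handler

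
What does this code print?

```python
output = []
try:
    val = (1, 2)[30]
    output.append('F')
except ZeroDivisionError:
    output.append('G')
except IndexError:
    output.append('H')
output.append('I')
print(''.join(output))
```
HI

IndexError is caught by its specific handler, not ZeroDivisionError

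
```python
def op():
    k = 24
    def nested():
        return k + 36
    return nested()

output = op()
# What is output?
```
60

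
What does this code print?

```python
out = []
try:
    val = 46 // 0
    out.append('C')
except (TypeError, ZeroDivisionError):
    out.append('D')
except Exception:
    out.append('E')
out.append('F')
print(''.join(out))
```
DF

ZeroDivisionError matches tuple containing it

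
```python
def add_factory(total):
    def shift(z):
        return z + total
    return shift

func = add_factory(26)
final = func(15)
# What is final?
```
41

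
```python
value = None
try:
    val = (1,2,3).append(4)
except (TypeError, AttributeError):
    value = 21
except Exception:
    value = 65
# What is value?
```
21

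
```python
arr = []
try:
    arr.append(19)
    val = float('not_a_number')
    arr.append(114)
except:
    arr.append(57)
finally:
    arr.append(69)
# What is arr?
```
[19, 57, 69]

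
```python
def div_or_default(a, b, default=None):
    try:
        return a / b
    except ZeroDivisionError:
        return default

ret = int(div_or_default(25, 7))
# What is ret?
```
3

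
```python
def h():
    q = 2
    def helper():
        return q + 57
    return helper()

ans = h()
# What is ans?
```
59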